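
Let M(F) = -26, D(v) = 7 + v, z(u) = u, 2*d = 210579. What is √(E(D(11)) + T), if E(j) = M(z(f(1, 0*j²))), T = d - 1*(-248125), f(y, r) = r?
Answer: √1413554/2 ≈ 594.46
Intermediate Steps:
d = 210579/2 (d = (½)*210579 = 210579/2 ≈ 1.0529e+5)
T = 706829/2 (T = 210579/2 - 1*(-248125) = 210579/2 + 248125 = 706829/2 ≈ 3.5341e+5)
E(j) = -26
√(E(D(11)) + T) = √(-26 + 706829/2) = √(706777/2) = √1413554/2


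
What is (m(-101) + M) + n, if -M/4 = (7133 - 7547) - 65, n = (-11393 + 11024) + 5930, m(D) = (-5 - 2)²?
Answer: 7526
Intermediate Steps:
m(D) = 49 (m(D) = (-7)² = 49)
n = 5561 (n = -369 + 5930 = 5561)
M = 1916 (M = -4*((7133 - 7547) - 65) = -4*(-414 - 65) = -4*(-479) = 1916)
(m(-101) + M) + n = (49 + 1916) + 5561 = 1965 + 5561 = 7526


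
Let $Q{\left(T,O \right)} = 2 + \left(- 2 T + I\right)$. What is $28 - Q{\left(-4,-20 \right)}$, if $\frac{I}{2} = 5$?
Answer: $8$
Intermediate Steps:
$I = 10$ ($I = 2 \cdot 5 = 10$)
$Q{\left(T,O \right)} = 12 - 2 T$ ($Q{\left(T,O \right)} = 2 - \left(-10 + 2 T\right) = 12 - 2 T$)
$28 - Q{\left(-4,-20 \right)} = 28 - \left(12 - -8\right) = 28 - \left(12 + 8\right) = 28 - 20 = 8$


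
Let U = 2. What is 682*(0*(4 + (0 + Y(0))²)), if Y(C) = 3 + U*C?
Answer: 0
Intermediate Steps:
Y(C) = 3 + 2*C
682*(0*(4 + (0 + Y(0))²)) = 682*(0*(4 + (0 + (3 + 2*0))²)) = 682*(0*(4 + (0 + (3 + 0))²)) = 682*(0*(4 + (0 + 3)²)) = 682*(0*(4 + 3²)) = 682*(0*(4 + 9)) = 682*(0*13) = 682*0 = 0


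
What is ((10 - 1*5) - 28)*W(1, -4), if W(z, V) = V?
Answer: 92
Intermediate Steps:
((10 - 1*5) - 28)*W(1, -4) = ((10 - 1*5) - 28)*(-4) = ((10 - 5) - 28)*(-4) = (5 - 28)*(-4) = -23*(-4) = 92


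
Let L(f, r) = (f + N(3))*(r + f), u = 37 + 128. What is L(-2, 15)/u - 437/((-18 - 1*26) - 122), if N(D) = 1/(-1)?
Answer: 21877/9130 ≈ 2.3962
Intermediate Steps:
N(D) = -1
u = 165
L(f, r) = (-1 + f)*(f + r) (L(f, r) = (f - 1)*(r + f) = (-1 + f)*(f + r))
L(-2, 15)/u - 437/((-18 - 1*26) - 122) = ((-2)² - 1*(-2) - 1*15 - 2*15)/165 - 437/((-18 - 1*26) - 122) = (4 + 2 - 15 - 30)*(1/165) - 437/((-18 - 26) - 122) = -39*1/165 - 437/(-44 - 122) = -13/55 - 437/(-166) = -13/55 - 437*(-1/166) = -13/55 + 437/166 = 21877/9130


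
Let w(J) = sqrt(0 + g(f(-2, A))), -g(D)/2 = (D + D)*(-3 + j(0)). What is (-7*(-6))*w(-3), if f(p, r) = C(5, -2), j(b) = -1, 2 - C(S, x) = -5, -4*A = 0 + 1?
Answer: 168*sqrt(7) ≈ 444.49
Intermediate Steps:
A = -1/4 (A = -(0 + 1)/4 = -1/4*1 = -1/4 ≈ -0.25000)
C(S, x) = 7 (C(S, x) = 2 - 1*(-5) = 2 + 5 = 7)
f(p, r) = 7
g(D) = 16*D (g(D) = -2*(D + D)*(-3 - 1) = -2*2*D*(-4) = -(-16)*D = 16*D)
w(J) = 4*sqrt(7) (w(J) = sqrt(0 + 16*7) = sqrt(0 + 112) = sqrt(112) = 4*sqrt(7))
(-7*(-6))*w(-3) = (-7*(-6))*(4*sqrt(7)) = 42*(4*sqrt(7)) = 168*sqrt(7)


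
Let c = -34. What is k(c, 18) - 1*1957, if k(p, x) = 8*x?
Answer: -1813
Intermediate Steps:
k(c, 18) - 1*1957 = 8*18 - 1*1957 = 144 - 1957 = -1813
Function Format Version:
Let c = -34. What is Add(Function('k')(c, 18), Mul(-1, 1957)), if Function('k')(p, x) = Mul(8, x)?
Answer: -1813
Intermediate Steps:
Add(Function('k')(c, 18), Mul(-1, 1957)) = Add(Mul(8, 18), Mul(-1, 1957)) = Add(144, -1957) = -1813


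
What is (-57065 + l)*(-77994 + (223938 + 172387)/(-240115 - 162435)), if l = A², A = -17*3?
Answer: 412048127264/97 ≈ 4.2479e+9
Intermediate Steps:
A = -51
l = 2601 (l = (-51)² = 2601)
(-57065 + l)*(-77994 + (223938 + 172387)/(-240115 - 162435)) = (-57065 + 2601)*(-77994 + (223938 + 172387)/(-240115 - 162435)) = -54464*(-77994 + 396325/(-402550)) = -54464*(-77994 + 396325*(-1/402550)) = -54464*(-77994 - 191/194) = -54464*(-15131027/194) = 412048127264/97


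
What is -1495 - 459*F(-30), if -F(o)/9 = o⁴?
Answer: 3346108505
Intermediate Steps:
F(o) = -9*o⁴
-1495 - 459*F(-30) = -1495 - (-4131)*(-30)⁴ = -1495 - (-4131)*810000 = -1495 - 459*(-7290000) = -1495 + 3346110000 = 3346108505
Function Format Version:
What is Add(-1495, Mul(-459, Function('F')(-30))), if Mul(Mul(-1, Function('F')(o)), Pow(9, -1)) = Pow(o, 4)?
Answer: 3346108505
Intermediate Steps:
Function('F')(o) = Mul(-9, Pow(o, 4))
Add(-1495, Mul(-459, Function('F')(-30))) = Add(-1495, Mul(-459, Mul(-9, Pow(-30, 4)))) = Add(-1495, Mul(-459, Mul(-9, 810000))) = Add(-1495, Mul(-459, -7290000)) = Add(-1495, 3346110000) = 3346108505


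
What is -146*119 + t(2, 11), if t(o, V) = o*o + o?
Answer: -17368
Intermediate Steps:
t(o, V) = o + o² (t(o, V) = o² + o = o + o²)
-146*119 + t(2, 11) = -146*119 + 2*(1 + 2) = -17374 + 2*3 = -17374 + 6 = -17368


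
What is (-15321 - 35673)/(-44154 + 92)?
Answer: 25497/22031 ≈ 1.1573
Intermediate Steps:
(-15321 - 35673)/(-44154 + 92) = -50994/(-44062) = -50994*(-1/44062) = 25497/22031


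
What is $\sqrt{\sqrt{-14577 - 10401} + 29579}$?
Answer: $\sqrt{29579 + i \sqrt{24978}} \approx 171.99 + 0.4595 i$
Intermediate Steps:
$\sqrt{\sqrt{-14577 - 10401} + 29579} = \sqrt{\sqrt{-24978} + 29579} = \sqrt{i \sqrt{24978} + 29579} = \sqrt{29579 + i \sqrt{24978}}$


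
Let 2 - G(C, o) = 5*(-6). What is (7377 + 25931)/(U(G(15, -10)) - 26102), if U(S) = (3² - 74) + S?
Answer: -33308/26135 ≈ -1.2745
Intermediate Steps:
G(C, o) = 32 (G(C, o) = 2 - 5*(-6) = 2 - 1*(-30) = 2 + 30 = 32)
U(S) = -65 + S (U(S) = (9 - 74) + S = -65 + S)
(7377 + 25931)/(U(G(15, -10)) - 26102) = (7377 + 25931)/((-65 + 32) - 26102) = 33308/(-33 - 26102) = 33308/(-26135) = 33308*(-1/26135) = -33308/26135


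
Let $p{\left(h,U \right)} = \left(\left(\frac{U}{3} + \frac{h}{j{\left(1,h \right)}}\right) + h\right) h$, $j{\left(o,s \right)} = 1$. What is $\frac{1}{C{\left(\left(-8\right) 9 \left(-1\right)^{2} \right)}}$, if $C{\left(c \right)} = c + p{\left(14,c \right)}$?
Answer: $- \frac{1}{16} \approx -0.0625$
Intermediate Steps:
$p{\left(h,U \right)} = h \left(2 h + \frac{U}{3}\right)$ ($p{\left(h,U \right)} = \left(\left(\frac{U}{3} + \frac{h}{1}\right) + h\right) h = \left(\left(U \frac{1}{3} + h 1\right) + h\right) h = \left(\left(\frac{U}{3} + h\right) + h\right) h = \left(\left(h + \frac{U}{3}\right) + h\right) h = \left(2 h + \frac{U}{3}\right) h = h \left(2 h + \frac{U}{3}\right)$)
$C{\left(c \right)} = 392 + \frac{17 c}{3}$ ($C{\left(c \right)} = c + \frac{1}{3} \cdot 14 \left(c + 6 \cdot 14\right) = c + \frac{1}{3} \cdot 14 \left(c + 84\right) = c + \frac{1}{3} \cdot 14 \left(84 + c\right) = c + \left(392 + \frac{14 c}{3}\right) = 392 + \frac{17 c}{3}$)
$\frac{1}{C{\left(\left(-8\right) 9 \left(-1\right)^{2} \right)}} = \frac{1}{392 + \frac{17 \left(-8\right) 9 \left(-1\right)^{2}}{3}} = \frac{1}{392 + \frac{17 \left(\left(-72\right) 1\right)}{3}} = \frac{1}{392 + \frac{17}{3} \left(-72\right)} = \frac{1}{392 - 408} = \frac{1}{-16} = - \frac{1}{16}$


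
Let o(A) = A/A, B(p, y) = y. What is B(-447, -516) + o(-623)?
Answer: -515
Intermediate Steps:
o(A) = 1
B(-447, -516) + o(-623) = -516 + 1 = -515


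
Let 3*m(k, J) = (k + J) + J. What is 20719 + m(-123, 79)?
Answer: 62192/3 ≈ 20731.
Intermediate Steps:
m(k, J) = k/3 + 2*J/3 (m(k, J) = ((k + J) + J)/3 = ((J + k) + J)/3 = (k + 2*J)/3 = k/3 + 2*J/3)
20719 + m(-123, 79) = 20719 + ((⅓)*(-123) + (⅔)*79) = 20719 + (-41 + 158/3) = 20719 + 35/3 = 62192/3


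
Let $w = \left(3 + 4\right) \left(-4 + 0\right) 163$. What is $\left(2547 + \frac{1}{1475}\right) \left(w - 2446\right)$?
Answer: $- \frac{5267070052}{295} \approx -1.7854 \cdot 10^{7}$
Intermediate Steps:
$w = -4564$ ($w = 7 \left(-4\right) 163 = \left(-28\right) 163 = -4564$)
$\left(2547 + \frac{1}{1475}\right) \left(w - 2446\right) = \left(2547 + \frac{1}{1475}\right) \left(-4564 - 2446\right) = \left(2547 + \frac{1}{1475}\right) \left(-7010\right) = \frac{3756826}{1475} \left(-7010\right) = - \frac{5267070052}{295}$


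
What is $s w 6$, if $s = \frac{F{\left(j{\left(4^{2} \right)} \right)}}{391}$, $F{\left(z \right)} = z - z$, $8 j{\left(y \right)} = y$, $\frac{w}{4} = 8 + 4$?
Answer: $0$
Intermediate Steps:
$w = 48$ ($w = 4 \left(8 + 4\right) = 4 \cdot 12 = 48$)
$j{\left(y \right)} = \frac{y}{8}$
$F{\left(z \right)} = 0$
$s = 0$ ($s = \frac{0}{391} = 0 \cdot \frac{1}{391} = 0$)
$s w 6 = 0 \cdot 48 \cdot 6 = 0 \cdot 288 = 0$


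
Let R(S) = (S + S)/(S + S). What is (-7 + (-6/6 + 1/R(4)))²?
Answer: 49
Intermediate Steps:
R(S) = 1 (R(S) = (2*S)/((2*S)) = (2*S)*(1/(2*S)) = 1)
(-7 + (-6/6 + 1/R(4)))² = (-7 + (-6/6 + 1/1))² = (-7 + (-6*⅙ + 1*1))² = (-7 + (-1 + 1))² = (-7 + 0)² = (-7)² = 49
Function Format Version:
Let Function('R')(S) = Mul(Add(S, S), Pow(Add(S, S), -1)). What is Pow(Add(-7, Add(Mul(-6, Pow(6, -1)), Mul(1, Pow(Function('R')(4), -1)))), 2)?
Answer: 49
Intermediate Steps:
Function('R')(S) = 1 (Function('R')(S) = Mul(Mul(2, S), Pow(Mul(2, S), -1)) = Mul(Mul(2, S), Mul(Rational(1, 2), Pow(S, -1))) = 1)
Pow(Add(-7, Add(Mul(-6, Pow(6, -1)), Mul(1, Pow(Function('R')(4), -1)))), 2) = Pow(Add(-7, Add(Mul(-6, Pow(6, -1)), Mul(1, Pow(1, -1)))), 2) = Pow(Add(-7, Add(Mul(-6, Rational(1, 6)), Mul(1, 1))), 2) = Pow(Add(-7, Add(-1, 1)), 2) = Pow(Add(-7, 0), 2) = Pow(-7, 2) = 49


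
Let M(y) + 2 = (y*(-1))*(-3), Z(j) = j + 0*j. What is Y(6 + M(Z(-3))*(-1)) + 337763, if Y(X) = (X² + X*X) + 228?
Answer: 338569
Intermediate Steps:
Z(j) = j (Z(j) = j + 0 = j)
M(y) = -2 + 3*y (M(y) = -2 + (y*(-1))*(-3) = -2 - y*(-3) = -2 + 3*y)
Y(X) = 228 + 2*X² (Y(X) = (X² + X²) + 228 = 2*X² + 228 = 228 + 2*X²)
Y(6 + M(Z(-3))*(-1)) + 337763 = (228 + 2*(6 + (-2 + 3*(-3))*(-1))²) + 337763 = (228 + 2*(6 + (-2 - 9)*(-1))²) + 337763 = (228 + 2*(6 - 11*(-1))²) + 337763 = (228 + 2*(6 + 11)²) + 337763 = (228 + 2*17²) + 337763 = (228 + 2*289) + 337763 = (228 + 578) + 337763 = 806 + 337763 = 338569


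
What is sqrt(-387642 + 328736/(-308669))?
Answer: 7*I*sqrt(753740703486154)/308669 ≈ 622.61*I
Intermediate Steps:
sqrt(-387642 + 328736/(-308669)) = sqrt(-387642 + 328736*(-1/308669)) = sqrt(-387642 - 328736/308669) = sqrt(-119653397234/308669) = 7*I*sqrt(753740703486154)/308669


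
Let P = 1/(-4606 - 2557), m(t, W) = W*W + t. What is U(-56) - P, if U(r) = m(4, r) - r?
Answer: 22892949/7163 ≈ 3196.0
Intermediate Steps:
m(t, W) = t + W² (m(t, W) = W² + t = t + W²)
P = -1/7163 (P = 1/(-7163) = -1/7163 ≈ -0.00013961)
U(r) = 4 + r² - r (U(r) = (4 + r²) - r = 4 + r² - r)
U(-56) - P = (4 + (-56)² - 1*(-56)) - 1*(-1/7163) = (4 + 3136 + 56) + 1/7163 = 3196 + 1/7163 = 22892949/7163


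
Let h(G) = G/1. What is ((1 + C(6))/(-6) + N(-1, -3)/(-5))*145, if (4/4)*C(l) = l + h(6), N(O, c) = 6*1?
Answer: -2929/6 ≈ -488.17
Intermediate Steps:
h(G) = G (h(G) = G*1 = G)
N(O, c) = 6
C(l) = 6 + l (C(l) = l + 6 = 6 + l)
((1 + C(6))/(-6) + N(-1, -3)/(-5))*145 = ((1 + (6 + 6))/(-6) + 6/(-5))*145 = ((1 + 12)*(-1/6) + 6*(-1/5))*145 = (13*(-1/6) - 6/5)*145 = (-13/6 - 6/5)*145 = -101/30*145 = -2929/6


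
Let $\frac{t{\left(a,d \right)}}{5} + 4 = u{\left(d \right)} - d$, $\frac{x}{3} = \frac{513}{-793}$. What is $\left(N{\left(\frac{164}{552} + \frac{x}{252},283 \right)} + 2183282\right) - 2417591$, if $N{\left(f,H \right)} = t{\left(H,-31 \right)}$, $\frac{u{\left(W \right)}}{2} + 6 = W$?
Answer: $-234544$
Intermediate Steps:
$u{\left(W \right)} = -12 + 2 W$
$x = - \frac{1539}{793}$ ($x = 3 \frac{513}{-793} = 3 \cdot 513 \left(- \frac{1}{793}\right) = 3 \left(- \frac{513}{793}\right) = - \frac{1539}{793} \approx -1.9407$)
$t{\left(a,d \right)} = -80 + 5 d$ ($t{\left(a,d \right)} = -20 + 5 \left(\left(-12 + 2 d\right) - d\right) = -20 + 5 \left(-12 + d\right) = -20 + \left(-60 + 5 d\right) = -80 + 5 d$)
$N{\left(f,H \right)} = -235$ ($N{\left(f,H \right)} = -80 + 5 \left(-31\right) = -80 - 155 = -235$)
$\left(N{\left(\frac{164}{552} + \frac{x}{252},283 \right)} + 2183282\right) - 2417591 = \left(-235 + 2183282\right) - 2417591 = 2183047 - 2417591 = -234544$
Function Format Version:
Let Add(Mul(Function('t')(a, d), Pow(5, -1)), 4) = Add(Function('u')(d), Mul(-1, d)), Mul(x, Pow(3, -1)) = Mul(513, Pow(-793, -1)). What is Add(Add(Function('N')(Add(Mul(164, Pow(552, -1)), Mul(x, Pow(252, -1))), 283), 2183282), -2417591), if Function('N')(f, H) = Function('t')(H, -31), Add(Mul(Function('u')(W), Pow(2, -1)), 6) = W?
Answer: -234544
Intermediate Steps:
Function('u')(W) = Add(-12, Mul(2, W))
x = Rational(-1539, 793) (x = Mul(3, Mul(513, Pow(-793, -1))) = Mul(3, Mul(513, Rational(-1, 793))) = Mul(3, Rational(-513, 793)) = Rational(-1539, 793) ≈ -1.9407)
Function('t')(a, d) = Add(-80, Mul(5, d)) (Function('t')(a, d) = Add(-20, Mul(5, Add(Add(-12, Mul(2, d)), Mul(-1, d)))) = Add(-20, Mul(5, Add(-12, d))) = Add(-20, Add(-60, Mul(5, d))) = Add(-80, Mul(5, d)))
Function('N')(f, H) = -235 (Function('N')(f, H) = Add(-80, Mul(5, -31)) = Add(-80, -155) = -235)
Add(Add(Function('N')(Add(Mul(164, Pow(552, -1)), Mul(x, Pow(252, -1))), 283), 2183282), -2417591) = Add(Add(-235, 2183282), -2417591) = Add(2183047, -2417591) = -234544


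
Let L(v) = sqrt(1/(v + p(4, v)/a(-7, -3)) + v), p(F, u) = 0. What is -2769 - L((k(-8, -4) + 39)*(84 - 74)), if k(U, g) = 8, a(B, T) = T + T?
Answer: -2769 - sqrt(103823470)/470 ≈ -2790.7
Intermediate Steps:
a(B, T) = 2*T
L(v) = sqrt(v + 1/v) (L(v) = sqrt(1/(v + 0/((2*(-3)))) + v) = sqrt(1/(v + 0/(-6)) + v) = sqrt(1/(v + 0*(-1/6)) + v) = sqrt(1/(v + 0) + v) = sqrt(1/v + v) = sqrt(v + 1/v))
-2769 - L((k(-8, -4) + 39)*(84 - 74)) = -2769 - sqrt((8 + 39)*(84 - 74) + 1/((8 + 39)*(84 - 74))) = -2769 - sqrt(47*10 + 1/(47*10)) = -2769 - sqrt(470 + 1/470) = -2769 - sqrt(220901/470) = -2769 - sqrt(103823470)/470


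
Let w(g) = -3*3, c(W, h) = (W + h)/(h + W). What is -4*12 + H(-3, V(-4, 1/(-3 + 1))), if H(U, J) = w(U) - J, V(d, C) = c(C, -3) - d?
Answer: -62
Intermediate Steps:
c(W, h) = 1 (c(W, h) = (W + h)/(W + h) = 1)
w(g) = -9
V(d, C) = 1 - d
H(U, J) = -9 - J
-4*12 + H(-3, V(-4, 1/(-3 + 1))) = -4*12 + (-9 - (1 - 1*(-4))) = -48 + (-9 - (1 + 4)) = -48 + (-9 - 1*5) = -48 + (-9 - 5) = -48 - 14 = -62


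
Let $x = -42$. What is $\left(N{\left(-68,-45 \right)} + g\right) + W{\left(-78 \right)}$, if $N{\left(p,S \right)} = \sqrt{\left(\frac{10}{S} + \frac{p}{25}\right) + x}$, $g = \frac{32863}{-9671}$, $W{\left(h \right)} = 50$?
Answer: $\frac{450687}{9671} + \frac{8 i \sqrt{158}}{15} \approx 46.602 + 6.7039 i$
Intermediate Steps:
$g = - \frac{32863}{9671}$ ($g = 32863 \left(- \frac{1}{9671}\right) = - \frac{32863}{9671} \approx -3.3981$)
$N{\left(p,S \right)} = \sqrt{-42 + \frac{10}{S} + \frac{p}{25}}$ ($N{\left(p,S \right)} = \sqrt{\left(\frac{10}{S} + \frac{p}{25}\right) - 42} = \sqrt{-42 + \frac{10}{S} + \frac{p}{25}}$)
$\left(N{\left(-68,-45 \right)} + g\right) + W{\left(-78 \right)} = \left(\frac{\sqrt{-1050 - 68 + \frac{250}{-45}}}{5} - \frac{32863}{9671}\right) + 50 = \left(\frac{\sqrt{-1050 - 68 + 250 \left(- \frac{1}{45}\right)}}{5} - \frac{32863}{9671}\right) + 50 = \left(\frac{\sqrt{-1050 - 68 - \frac{50}{9}}}{5} - \frac{32863}{9671}\right) + 50 = \left(\frac{\sqrt{- \frac{10112}{9}}}{5} - \frac{32863}{9671}\right) + 50 = \left(\frac{\frac{8}{3} i \sqrt{158}}{5} - \frac{32863}{9671}\right) + 50 = \left(\frac{8 i \sqrt{158}}{15} - \frac{32863}{9671}\right) + 50 = \left(- \frac{32863}{9671} + \frac{8 i \sqrt{158}}{15}\right) + 50 = \frac{450687}{9671} + \frac{8 i \sqrt{158}}{15}$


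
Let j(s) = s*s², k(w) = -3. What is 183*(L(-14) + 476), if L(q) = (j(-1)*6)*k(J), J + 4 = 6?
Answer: 90402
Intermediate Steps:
J = 2 (J = -4 + 6 = 2)
j(s) = s³
L(q) = 18 (L(q) = ((-1)³*6)*(-3) = -1*6*(-3) = -6*(-3) = 18)
183*(L(-14) + 476) = 183*(18 + 476) = 183*494 = 90402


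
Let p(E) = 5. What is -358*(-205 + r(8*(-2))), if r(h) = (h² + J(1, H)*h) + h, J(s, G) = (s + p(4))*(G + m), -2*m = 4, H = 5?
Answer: 90574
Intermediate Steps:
m = -2 (m = -½*4 = -2)
J(s, G) = (-2 + G)*(5 + s) (J(s, G) = (s + 5)*(G - 2) = (5 + s)*(-2 + G) = (-2 + G)*(5 + s))
r(h) = h² + 19*h (r(h) = (h² + (-10 - 2*1 + 5*5 + 5*1)*h) + h = (h² + (-10 - 2 + 25 + 5)*h) + h = (h² + 18*h) + h = h² + 19*h)
-358*(-205 + r(8*(-2))) = -358*(-205 + (8*(-2))*(19 + 8*(-2))) = -358*(-205 - 16*(19 - 16)) = -358*(-205 - 16*3) = -358*(-205 - 48) = -358*(-253) = 90574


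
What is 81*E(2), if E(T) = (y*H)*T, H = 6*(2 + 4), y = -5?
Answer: -29160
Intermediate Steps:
H = 36 (H = 6*6 = 36)
E(T) = -180*T (E(T) = (-5*36)*T = -180*T)
81*E(2) = 81*(-180*2) = 81*(-360) = -29160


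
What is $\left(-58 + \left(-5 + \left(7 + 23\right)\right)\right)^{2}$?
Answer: $1089$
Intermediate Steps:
$\left(-58 + \left(-5 + \left(7 + 23\right)\right)\right)^{2} = \left(-58 + \left(-5 + 30\right)\right)^{2} = \left(-58 + 25\right)^{2} = \left(-33\right)^{2} = 1089$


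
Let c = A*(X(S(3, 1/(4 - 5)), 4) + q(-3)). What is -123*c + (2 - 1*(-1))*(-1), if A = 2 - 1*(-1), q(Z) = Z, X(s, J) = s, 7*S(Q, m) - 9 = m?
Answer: 4776/7 ≈ 682.29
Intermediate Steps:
S(Q, m) = 9/7 + m/7
A = 3 (A = 2 + 1 = 3)
c = -39/7 (c = 3*((9/7 + 1/(7*(4 - 5))) - 3) = 3*((9/7 + (1/7)/(-1)) - 3) = 3*((9/7 + (1/7)*(-1)) - 3) = 3*((9/7 - 1/7) - 3) = 3*(8/7 - 3) = 3*(-13/7) = -39/7 ≈ -5.5714)
-123*c + (2 - 1*(-1))*(-1) = -123*(-39/7) + (2 - 1*(-1))*(-1) = 4797/7 + (2 + 1)*(-1) = 4797/7 + 3*(-1) = 4797/7 - 3 = 4776/7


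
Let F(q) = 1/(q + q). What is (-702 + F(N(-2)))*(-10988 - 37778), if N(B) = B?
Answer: 68491847/2 ≈ 3.4246e+7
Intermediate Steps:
F(q) = 1/(2*q)
(-702 + F(N(-2)))*(-10988 - 37778) = (-702 + (½)/(-2))*(-10988 - 37778) = (-702 + (½)*(-½))*(-48766) = (-702 - ¼)*(-48766) = -2809/4*(-48766) = 68491847/2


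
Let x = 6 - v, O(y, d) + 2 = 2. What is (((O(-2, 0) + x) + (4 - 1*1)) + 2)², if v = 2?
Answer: 81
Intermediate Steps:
O(y, d) = 0 (O(y, d) = -2 + 2 = 0)
x = 4 (x = 6 - 1*2 = 6 - 2 = 4)
(((O(-2, 0) + x) + (4 - 1*1)) + 2)² = (((0 + 4) + (4 - 1*1)) + 2)² = ((4 + (4 - 1)) + 2)² = ((4 + 3) + 2)² = (7 + 2)² = 9² = 81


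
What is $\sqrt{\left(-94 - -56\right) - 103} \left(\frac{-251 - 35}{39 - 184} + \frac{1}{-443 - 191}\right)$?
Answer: $\frac{181179 i \sqrt{141}}{91930} \approx 23.402 i$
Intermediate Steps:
$\sqrt{\left(-94 - -56\right) - 103} \left(\frac{-251 - 35}{39 - 184} + \frac{1}{-443 - 191}\right) = \sqrt{\left(-94 + 56\right) - 103} \left(- \frac{286}{-145} + \frac{1}{-634}\right) = \sqrt{-38 - 103} \left(\left(-286\right) \left(- \frac{1}{145}\right) - \frac{1}{634}\right) = \sqrt{-141} \left(\frac{286}{145} - \frac{1}{634}\right) = i \sqrt{141} \cdot \frac{181179}{91930} = \frac{181179 i \sqrt{141}}{91930}$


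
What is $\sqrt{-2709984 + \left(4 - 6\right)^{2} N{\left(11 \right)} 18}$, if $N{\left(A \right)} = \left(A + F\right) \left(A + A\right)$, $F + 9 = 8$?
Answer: $32 i \sqrt{2631} \approx 1641.4 i$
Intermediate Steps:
$F = -1$ ($F = -9 + 8 = -1$)
$N{\left(A \right)} = 2 A \left(-1 + A\right)$ ($N{\left(A \right)} = \left(A - 1\right) \left(A + A\right) = \left(-1 + A\right) 2 A = 2 A \left(-1 + A\right)$)
$\sqrt{-2709984 + \left(4 - 6\right)^{2} N{\left(11 \right)} 18} = \sqrt{-2709984 + \left(4 - 6\right)^{2} \cdot 2 \cdot 11 \left(-1 + 11\right) 18} = \sqrt{-2709984 + \left(-2\right)^{2} \cdot 2 \cdot 11 \cdot 10 \cdot 18} = \sqrt{-2709984 + 4 \cdot 220 \cdot 18} = \sqrt{-2709984 + 880 \cdot 18} = \sqrt{-2709984 + 15840} = \sqrt{-2694144} = 32 i \sqrt{2631}$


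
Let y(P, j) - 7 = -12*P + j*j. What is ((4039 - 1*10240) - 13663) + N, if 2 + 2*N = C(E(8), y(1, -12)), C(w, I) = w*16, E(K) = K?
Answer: -19801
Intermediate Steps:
y(P, j) = 7 + j² - 12*P (y(P, j) = 7 + (-12*P + j*j) = 7 + (-12*P + j²) = 7 + (j² - 12*P) = 7 + j² - 12*P)
C(w, I) = 16*w
N = 63 (N = -1 + (16*8)/2 = -1 + (½)*128 = -1 + 64 = 63)
((4039 - 1*10240) - 13663) + N = ((4039 - 1*10240) - 13663) + 63 = ((4039 - 10240) - 13663) + 63 = (-6201 - 13663) + 63 = -19864 + 63 = -19801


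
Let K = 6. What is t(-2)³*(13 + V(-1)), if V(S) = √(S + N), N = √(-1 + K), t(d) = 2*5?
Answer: 13000 + 1000*√(-1 + √5) ≈ 14112.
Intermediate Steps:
t(d) = 10
N = √5 (N = √(-1 + 6) = √5 ≈ 2.2361)
V(S) = √(S + √5)
t(-2)³*(13 + V(-1)) = 10³*(13 + √(-1 + √5)) = 1000*(13 + √(-1 + √5)) = 13000 + 1000*√(-1 + √5)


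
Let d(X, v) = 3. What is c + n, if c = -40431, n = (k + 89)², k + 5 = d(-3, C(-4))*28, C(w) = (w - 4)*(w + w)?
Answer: -12207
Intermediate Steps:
C(w) = 2*w*(-4 + w) (C(w) = (-4 + w)*(2*w) = 2*w*(-4 + w))
k = 79 (k = -5 + 3*28 = -5 + 84 = 79)
n = 28224 (n = (79 + 89)² = 168² = 28224)
c + n = -40431 + 28224 = -12207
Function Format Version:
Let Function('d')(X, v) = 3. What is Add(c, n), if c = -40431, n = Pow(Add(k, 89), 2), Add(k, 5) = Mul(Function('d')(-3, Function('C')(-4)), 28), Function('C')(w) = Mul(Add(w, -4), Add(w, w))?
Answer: -12207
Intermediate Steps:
Function('C')(w) = Mul(2, w, Add(-4, w)) (Function('C')(w) = Mul(Add(-4, w), Mul(2, w)) = Mul(2, w, Add(-4, w)))
k = 79 (k = Add(-5, Mul(3, 28)) = Add(-5, 84) = 79)
n = 28224 (n = Pow(Add(79, 89), 2) = Pow(168, 2) = 28224)
Add(c, n) = Add(-40431, 28224) = -12207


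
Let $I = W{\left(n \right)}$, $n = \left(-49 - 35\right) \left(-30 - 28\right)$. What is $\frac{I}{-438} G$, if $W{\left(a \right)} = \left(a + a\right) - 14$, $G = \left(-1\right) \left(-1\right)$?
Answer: $- \frac{4865}{219} \approx -22.215$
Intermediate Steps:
$G = 1$
$n = 4872$ ($n = \left(-84\right) \left(-58\right) = 4872$)
$W{\left(a \right)} = -14 + 2 a$ ($W{\left(a \right)} = 2 a - 14 = -14 + 2 a$)
$I = 9730$ ($I = -14 + 2 \cdot 4872 = -14 + 9744 = 9730$)
$\frac{I}{-438} G = \frac{9730}{-438} \cdot 1 = 9730 \left(- \frac{1}{438}\right) 1 = \left(- \frac{4865}{219}\right) 1 = - \frac{4865}{219}$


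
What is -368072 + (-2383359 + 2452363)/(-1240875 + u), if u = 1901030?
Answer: -242984502156/660155 ≈ -3.6807e+5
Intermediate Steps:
-368072 + (-2383359 + 2452363)/(-1240875 + u) = -368072 + (-2383359 + 2452363)/(-1240875 + 1901030) = -368072 + 69004/660155 = -242984502156/660155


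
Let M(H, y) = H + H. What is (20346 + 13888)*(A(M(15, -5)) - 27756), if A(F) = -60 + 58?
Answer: -950267372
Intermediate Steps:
M(H, y) = 2*H
A(F) = -2
(20346 + 13888)*(A(M(15, -5)) - 27756) = (20346 + 13888)*(-2 - 27756) = 34234*(-27758) = -950267372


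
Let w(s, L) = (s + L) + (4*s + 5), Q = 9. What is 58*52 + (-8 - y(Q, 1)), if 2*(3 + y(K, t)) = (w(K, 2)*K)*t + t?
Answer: 5553/2 ≈ 2776.5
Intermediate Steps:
w(s, L) = 5 + L + 5*s (w(s, L) = (L + s) + (5 + 4*s) = 5 + L + 5*s)
y(K, t) = -3 + t/2 + K*t*(7 + 5*K)/2 (y(K, t) = -3 + (((5 + 2 + 5*K)*K)*t + t)/2 = -3 + (((7 + 5*K)*K)*t + t)/2 = -3 + ((K*(7 + 5*K))*t + t)/2 = -3 + (K*t*(7 + 5*K) + t)/2 = -3 + (t + K*t*(7 + 5*K))/2 = -3 + (t/2 + K*t*(7 + 5*K)/2) = -3 + t/2 + K*t*(7 + 5*K)/2)
58*52 + (-8 - y(Q, 1)) = 58*52 + (-8 - (-3 + (½)*1 + (½)*9*1*(7 + 5*9))) = 3016 + (-8 - (-3 + ½ + (½)*9*1*(7 + 45))) = 3016 + (-8 - (-3 + ½ + (½)*9*1*52)) = 3016 + (-8 - (-3 + ½ + 234)) = 3016 + (-8 - 1*463/2) = 3016 + (-8 - 463/2) = 3016 - 479/2 = 5553/2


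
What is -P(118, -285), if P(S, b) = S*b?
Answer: 33630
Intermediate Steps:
-P(118, -285) = -118*(-285) = -1*(-33630) = 33630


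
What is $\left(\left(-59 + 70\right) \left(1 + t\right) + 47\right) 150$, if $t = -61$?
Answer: $-91950$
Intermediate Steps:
$\left(\left(-59 + 70\right) \left(1 + t\right) + 47\right) 150 = \left(\left(-59 + 70\right) \left(1 - 61\right) + 47\right) 150 = \left(11 \left(-60\right) + 47\right) 150 = \left(-660 + 47\right) 150 = \left(-613\right) 150 = -91950$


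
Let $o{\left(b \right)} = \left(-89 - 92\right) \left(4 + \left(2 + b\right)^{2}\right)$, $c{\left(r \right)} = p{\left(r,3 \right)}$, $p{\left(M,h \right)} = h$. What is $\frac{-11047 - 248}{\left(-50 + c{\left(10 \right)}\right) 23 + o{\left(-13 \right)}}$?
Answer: $\frac{1255}{2634} \approx 0.47646$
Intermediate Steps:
$c{\left(r \right)} = 3$
$o{\left(b \right)} = -724 - 181 \left(2 + b\right)^{2}$ ($o{\left(b \right)} = - 181 \left(4 + \left(2 + b\right)^{2}\right) = -724 - 181 \left(2 + b\right)^{2}$)
$\frac{-11047 - 248}{\left(-50 + c{\left(10 \right)}\right) 23 + o{\left(-13 \right)}} = \frac{-11047 - 248}{\left(-50 + 3\right) 23 - \left(724 + 181 \left(2 - 13\right)^{2}\right)} = - \frac{11295}{\left(-47\right) 23 - \left(724 + 181 \left(-11\right)^{2}\right)} = - \frac{11295}{-1081 - 22625} = - \frac{11295}{-23706} = \left(-11295\right) \left(- \frac{1}{23706}\right) = \frac{1255}{2634}$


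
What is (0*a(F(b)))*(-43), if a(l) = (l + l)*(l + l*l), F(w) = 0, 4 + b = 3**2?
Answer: 0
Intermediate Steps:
b = 5 (b = -4 + 3**2 = -4 + 9 = 5)
a(l) = 2*l*(l + l**2) (a(l) = (2*l)*(l + l**2) = 2*l*(l + l**2))
(0*a(F(b)))*(-43) = (0*(2*0**2*(1 + 0)))*(-43) = (0*(2*0*1))*(-43) = (0*0)*(-43) = 0*(-43) = 0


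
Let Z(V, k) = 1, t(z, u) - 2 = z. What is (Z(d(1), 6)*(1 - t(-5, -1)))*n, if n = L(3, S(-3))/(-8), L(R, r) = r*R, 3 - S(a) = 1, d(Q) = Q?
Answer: -3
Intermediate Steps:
S(a) = 2 (S(a) = 3 - 1*1 = 3 - 1 = 2)
L(R, r) = R*r
t(z, u) = 2 + z
n = -¾ (n = (3*2)/(-8) = 6*(-⅛) = -¾ ≈ -0.75000)
(Z(d(1), 6)*(1 - t(-5, -1)))*n = (1*(1 - (2 - 5)))*(-¾) = (1*(1 - 1*(-3)))*(-¾) = (1*(1 + 3))*(-¾) = (1*4)*(-¾) = 4*(-¾) = -3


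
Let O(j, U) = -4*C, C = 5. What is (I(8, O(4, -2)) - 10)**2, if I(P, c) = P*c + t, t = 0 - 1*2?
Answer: 29584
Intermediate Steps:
O(j, U) = -20 (O(j, U) = -4*5 = -20)
t = -2 (t = 0 - 2 = -2)
I(P, c) = -2 + P*c (I(P, c) = P*c - 2 = -2 + P*c)
(I(8, O(4, -2)) - 10)**2 = ((-2 + 8*(-20)) - 10)**2 = ((-2 - 160) - 10)**2 = (-162 - 10)**2 = (-172)**2 = 29584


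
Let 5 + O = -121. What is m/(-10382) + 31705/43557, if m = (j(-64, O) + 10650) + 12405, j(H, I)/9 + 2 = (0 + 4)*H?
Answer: -573905971/452208774 ≈ -1.2691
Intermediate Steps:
O = -126 (O = -5 - 121 = -126)
j(H, I) = -18 + 36*H (j(H, I) = -18 + 9*((0 + 4)*H) = -18 + 9*(4*H) = -18 + 36*H)
m = 20733 (m = ((-18 + 36*(-64)) + 10650) + 12405 = ((-18 - 2304) + 10650) + 12405 = (-2322 + 10650) + 12405 = 8328 + 12405 = 20733)
m/(-10382) + 31705/43557 = 20733/(-10382) + 31705/43557 = 20733*(-1/10382) + 31705*(1/43557) = -20733/10382 + 31705/43557 = -573905971/452208774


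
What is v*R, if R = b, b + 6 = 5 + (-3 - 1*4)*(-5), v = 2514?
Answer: 85476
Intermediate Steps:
b = 34 (b = -6 + (5 + (-3 - 1*4)*(-5)) = -6 + (5 + (-3 - 4)*(-5)) = -6 + (5 - 7*(-5)) = -6 + (5 + 35) = -6 + 40 = 34)
R = 34
v*R = 2514*34 = 85476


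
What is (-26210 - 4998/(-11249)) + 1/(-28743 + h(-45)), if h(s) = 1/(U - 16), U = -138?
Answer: -186435430537266/7113261761 ≈ -26210.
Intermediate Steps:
h(s) = -1/154 (h(s) = 1/(-138 - 16) = 1/(-154) = -1/154)
(-26210 - 4998/(-11249)) + 1/(-28743 + h(-45)) = (-26210 - 4998/(-11249)) + 1/(-28743 - 1/154) = (-26210 - 4998*(-1/11249)) + 1/(-4426423/154) = (-26210 + 714/1607) - 154/4426423 = -42118756/1607 - 154/4426423 = -186435430537266/7113261761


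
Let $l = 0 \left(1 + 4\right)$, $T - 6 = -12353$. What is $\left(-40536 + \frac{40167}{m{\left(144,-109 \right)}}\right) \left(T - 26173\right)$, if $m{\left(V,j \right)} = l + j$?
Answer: $\frac{171744925320}{109} \approx 1.5756 \cdot 10^{9}$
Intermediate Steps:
$T = -12347$ ($T = 6 - 12353 = -12347$)
$l = 0$ ($l = 0 \cdot 5 = 0$)
$m{\left(V,j \right)} = j$ ($m{\left(V,j \right)} = 0 + j = j$)
$\left(-40536 + \frac{40167}{m{\left(144,-109 \right)}}\right) \left(T - 26173\right) = \left(-40536 + \frac{40167}{-109}\right) \left(-12347 - 26173\right) = \left(-40536 + 40167 \left(- \frac{1}{109}\right)\right) \left(-12347 - 26173\right) = \left(-40536 - \frac{40167}{109}\right) \left(-38520\right) = \left(- \frac{4458591}{109}\right) \left(-38520\right) = \frac{171744925320}{109}$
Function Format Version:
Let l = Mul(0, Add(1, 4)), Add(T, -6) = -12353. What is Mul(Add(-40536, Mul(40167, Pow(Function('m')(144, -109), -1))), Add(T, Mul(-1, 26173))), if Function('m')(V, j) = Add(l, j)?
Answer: Rational(171744925320, 109) ≈ 1.5756e+9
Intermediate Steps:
T = -12347 (T = Add(6, -12353) = -12347)
l = 0 (l = Mul(0, 5) = 0)
Function('m')(V, j) = j (Function('m')(V, j) = Add(0, j) = j)
Mul(Add(-40536, Mul(40167, Pow(Function('m')(144, -109), -1))), Add(T, Mul(-1, 26173))) = Mul(Add(-40536, Mul(40167, Pow(-109, -1))), Add(-12347, Mul(-1, 26173))) = Mul(Add(-40536, Mul(40167, Rational(-1, 109))), Add(-12347, -26173)) = Mul(Add(-40536, Rational(-40167, 109)), -38520) = Mul(Rational(-4458591, 109), -38520) = Rational(171744925320, 109)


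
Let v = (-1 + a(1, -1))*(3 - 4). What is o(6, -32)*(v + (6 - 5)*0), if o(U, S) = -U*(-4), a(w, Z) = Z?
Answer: 48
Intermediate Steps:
o(U, S) = 4*U
v = 2 (v = (-1 - 1)*(3 - 4) = -2*(-1) = 2)
o(6, -32)*(v + (6 - 5)*0) = (4*6)*(2 + (6 - 5)*0) = 24*(2 + 1*0) = 24*(2 + 0) = 24*2 = 48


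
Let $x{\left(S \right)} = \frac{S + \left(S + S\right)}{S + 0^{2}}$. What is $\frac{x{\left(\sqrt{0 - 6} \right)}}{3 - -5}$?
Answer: $\frac{3}{8} \approx 0.375$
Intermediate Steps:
$x{\left(S \right)} = 3$ ($x{\left(S \right)} = \frac{S + 2 S}{S + 0} = \frac{3 S}{S} = 3$)
$\frac{x{\left(\sqrt{0 - 6} \right)}}{3 - -5} = \frac{3}{3 - -5} = \frac{3}{3 + \left(8 - 3\right)} = \frac{3}{3 + 5} = \frac{3}{8}$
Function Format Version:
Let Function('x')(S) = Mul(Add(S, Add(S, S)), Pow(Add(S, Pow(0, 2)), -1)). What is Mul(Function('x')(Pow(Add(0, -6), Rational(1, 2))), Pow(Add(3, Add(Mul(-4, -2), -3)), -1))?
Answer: Rational(3, 8) ≈ 0.37500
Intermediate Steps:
Function('x')(S) = 3 (Function('x')(S) = Mul(Add(S, Mul(2, S)), Pow(Add(S, 0), -1)) = Mul(Mul(3, S), Pow(S, -1)) = 3)
Mul(Function('x')(Pow(Add(0, -6), Rational(1, 2))), Pow(Add(3, Add(Mul(-4, -2), -3)), -1)) = Mul(3, Pow(Add(3, Add(Mul(-4, -2), -3)), -1)) = Mul(3, Pow(Add(3, Add(8, -3)), -1)) = Mul(3, Pow(Add(3, 5), -1)) = Mul(3, Pow(8, -1)) = Mul(3, Rational(1, 8)) = Rational(3, 8)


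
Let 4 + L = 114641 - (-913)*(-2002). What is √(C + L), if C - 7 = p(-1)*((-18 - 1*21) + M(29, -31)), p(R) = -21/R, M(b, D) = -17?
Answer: I*√1714358 ≈ 1309.3*I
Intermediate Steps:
C = -1169 (C = 7 + (-21/(-1))*((-18 - 1*21) - 17) = 7 + (-21*(-1))*((-18 - 21) - 17) = 7 + 21*(-39 - 17) = 7 + 21*(-56) = 7 - 1176 = -1169)
L = -1713189 (L = -4 + (114641 - (-913)*(-2002)) = -4 + (114641 - 1*1827826) = -4 + (114641 - 1827826) = -4 - 1713185 = -1713189)
√(C + L) = √(-1169 - 1713189) = √(-1714358) = I*√1714358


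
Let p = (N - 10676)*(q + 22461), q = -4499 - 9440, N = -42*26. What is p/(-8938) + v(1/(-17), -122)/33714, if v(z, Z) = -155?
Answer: 1690535513177/150667866 ≈ 11220.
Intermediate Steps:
N = -1092
q = -13939
p = -100286896 (p = (-1092 - 10676)*(-13939 + 22461) = -11768*8522 = -100286896)
p/(-8938) + v(1/(-17), -122)/33714 = -100286896/(-8938) - 155/33714 = -100286896*(-1/8938) - 155*1/33714 = 50143448/4469 - 155/33714 = 1690535513177/150667866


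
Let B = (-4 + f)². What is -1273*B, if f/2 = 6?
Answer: -81472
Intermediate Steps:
f = 12 (f = 2*6 = 12)
B = 64 (B = (-4 + 12)² = 8² = 64)
-1273*B = -1273*64 = -81472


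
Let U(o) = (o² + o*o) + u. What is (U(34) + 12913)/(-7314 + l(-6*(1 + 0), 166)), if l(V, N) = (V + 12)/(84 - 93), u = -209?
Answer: -5631/2743 ≈ -2.0529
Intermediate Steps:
U(o) = -209 + 2*o² (U(o) = (o² + o*o) - 209 = (o² + o²) - 209 = 2*o² - 209 = -209 + 2*o²)
l(V, N) = -4/3 - V/9 (l(V, N) = (12 + V)/(-9) = (12 + V)*(-⅑) = -4/3 - V/9)
(U(34) + 12913)/(-7314 + l(-6*(1 + 0), 166)) = ((-209 + 2*34²) + 12913)/(-7314 + (-4/3 - (-2)*(1 + 0)/3)) = ((-209 + 2*1156) + 12913)/(-7314 + (-4/3 - (-2)/3)) = ((-209 + 2312) + 12913)/(-7314 + (-4/3 - ⅑*(-6))) = (2103 + 12913)/(-7314 + (-4/3 + ⅔)) = 15016/(-7314 - ⅔) = 15016/(-21944/3) = 15016*(-3/21944) = -5631/2743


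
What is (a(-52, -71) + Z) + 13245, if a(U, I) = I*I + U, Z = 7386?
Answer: 25620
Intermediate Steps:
a(U, I) = U + I**2 (a(U, I) = I**2 + U = U + I**2)
(a(-52, -71) + Z) + 13245 = ((-52 + (-71)**2) + 7386) + 13245 = ((-52 + 5041) + 7386) + 13245 = (4989 + 7386) + 13245 = 12375 + 13245 = 25620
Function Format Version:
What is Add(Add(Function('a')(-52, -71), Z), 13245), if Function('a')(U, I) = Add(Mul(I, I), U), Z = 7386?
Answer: 25620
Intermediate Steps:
Function('a')(U, I) = Add(U, Pow(I, 2)) (Function('a')(U, I) = Add(Pow(I, 2), U) = Add(U, Pow(I, 2)))
Add(Add(Function('a')(-52, -71), Z), 13245) = Add(Add(Add(-52, Pow(-71, 2)), 7386), 13245) = Add(Add(Add(-52, 5041), 7386), 13245) = Add(Add(4989, 7386), 13245) = Add(12375, 13245) = 25620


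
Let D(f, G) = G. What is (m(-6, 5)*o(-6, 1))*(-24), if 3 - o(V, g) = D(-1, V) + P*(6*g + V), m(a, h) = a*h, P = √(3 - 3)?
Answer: 6480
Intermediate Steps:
P = 0 (P = √0 = 0)
o(V, g) = 3 - V (o(V, g) = 3 - (V + 0*(6*g + V)) = 3 - (V + 0*(V + 6*g)) = 3 - (V + 0) = 3 - V)
(m(-6, 5)*o(-6, 1))*(-24) = ((-6*5)*(3 - 1*(-6)))*(-24) = -30*(3 + 6)*(-24) = -30*9*(-24) = -270*(-24) = 6480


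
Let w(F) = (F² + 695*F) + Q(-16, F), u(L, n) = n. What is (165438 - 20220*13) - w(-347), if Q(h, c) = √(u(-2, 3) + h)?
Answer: 23334 - I*√13 ≈ 23334.0 - 3.6056*I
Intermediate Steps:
Q(h, c) = √(3 + h)
w(F) = F² + 695*F + I*√13 (w(F) = (F² + 695*F) + √(3 - 16) = (F² + 695*F) + √(-13) = (F² + 695*F) + I*√13 = F² + 695*F + I*√13)
(165438 - 20220*13) - w(-347) = (165438 - 20220*13) - ((-347)² + 695*(-347) + I*√13) = (165438 - 1*262860) - (120409 - 241165 + I*√13) = (165438 - 262860) - (-120756 + I*√13) = -97422 + (120756 - I*√13) = 23334 - I*√13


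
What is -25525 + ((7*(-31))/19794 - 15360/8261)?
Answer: -4174108751327/163518234 ≈ -25527.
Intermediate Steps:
-25525 + ((7*(-31))/19794 - 15360/8261) = -25525 + (-217*1/19794 - 15360*1/8261) = -25525 + (-217/19794 - 15360/8261) = -25525 - 305828477/163518234 = -4174108751327/163518234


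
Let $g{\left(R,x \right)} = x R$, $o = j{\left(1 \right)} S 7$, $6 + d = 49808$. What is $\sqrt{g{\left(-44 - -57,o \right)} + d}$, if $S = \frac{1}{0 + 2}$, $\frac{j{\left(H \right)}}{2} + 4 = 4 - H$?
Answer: $\sqrt{49711} \approx 222.96$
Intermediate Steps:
$j{\left(H \right)} = - 2 H$ ($j{\left(H \right)} = -8 + 2 \left(4 - H\right) = -8 - \left(-8 + 2 H\right) = - 2 H$)
$S = \frac{1}{2} \approx 0.5$
$d = 49802$ ($d = -6 + 49808 = 49802$)
$o = -7$ ($o = \left(-2\right) 1 \cdot \frac{1}{2} \cdot 7 = \left(-2\right) \frac{1}{2} \cdot 7 = \left(-1\right) 7 = -7$)
$g{\left(R,x \right)} = R x$
$\sqrt{g{\left(-44 - -57,o \right)} + d} = \sqrt{\left(-44 - -57\right) \left(-7\right) + 49802} = \sqrt{\left(-44 + 57\right) \left(-7\right) + 49802} = \sqrt{13 \left(-7\right) + 49802} = \sqrt{-91 + 49802} = \sqrt{49711}$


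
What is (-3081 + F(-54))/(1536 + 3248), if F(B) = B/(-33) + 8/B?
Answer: -70355/109296 ≈ -0.64371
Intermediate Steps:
F(B) = 8/B - B/33 (F(B) = B*(-1/33) + 8/B = -B/33 + 8/B = 8/B - B/33)
(-3081 + F(-54))/(1536 + 3248) = (-3081 + (8/(-54) - 1/33*(-54)))/(1536 + 3248) = (-3081 + (8*(-1/54) + 18/11))/4784 = (-3081 + (-4/27 + 18/11))*(1/4784) = (-3081 + 442/297)*(1/4784) = -914615/297*1/4784 = -70355/109296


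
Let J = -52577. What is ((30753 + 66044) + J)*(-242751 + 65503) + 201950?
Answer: -7837704610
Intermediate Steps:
((30753 + 66044) + J)*(-242751 + 65503) + 201950 = ((30753 + 66044) - 52577)*(-242751 + 65503) + 201950 = (96797 - 52577)*(-177248) + 201950 = 44220*(-177248) + 201950 = -7837906560 + 201950 = -7837704610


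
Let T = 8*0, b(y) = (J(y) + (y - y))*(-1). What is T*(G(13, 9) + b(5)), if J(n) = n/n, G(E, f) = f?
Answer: 0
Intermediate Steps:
J(n) = 1
b(y) = -1 (b(y) = (1 + (y - y))*(-1) = (1 + 0)*(-1) = 1*(-1) = -1)
T = 0
T*(G(13, 9) + b(5)) = 0*(9 - 1) = 0*8 = 0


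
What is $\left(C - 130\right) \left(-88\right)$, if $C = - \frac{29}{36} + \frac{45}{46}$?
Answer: $\frac{2364934}{207} \approx 11425.0$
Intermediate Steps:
$C = \frac{143}{828}$ ($C = \left(-29\right) \frac{1}{36} + 45 \cdot \frac{1}{46} = - \frac{29}{36} + \frac{45}{46} = \frac{143}{828} \approx 0.17271$)
$\left(C - 130\right) \left(-88\right) = \left(\frac{143}{828} - 130\right) \left(-88\right) = \left(- \frac{107497}{828}\right) \left(-88\right) = \frac{2364934}{207}$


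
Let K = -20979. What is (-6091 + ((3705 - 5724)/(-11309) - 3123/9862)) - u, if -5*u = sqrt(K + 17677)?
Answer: -679340726207/111529358 + I*sqrt(3302)/5 ≈ -6091.1 + 11.493*I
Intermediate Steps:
u = -I*sqrt(3302)/5 (u = -sqrt(-20979 + 17677)/5 = -I*sqrt(3302)/5 ≈ -11.493*I)
(-6091 + ((3705 - 5724)/(-11309) - 3123/9862)) - u = (-6091 + ((3705 - 5724)/(-11309) - 3123/9862)) - (-1)*I*sqrt(3302)/5 = (-6091 + (-2019*(-1/11309) - 3123*1/9862)) + I*sqrt(3302)/5 = (-6091 + (2019/11309 - 3123/9862)) + I*sqrt(3302)/5 = (-6091 - 15406629/111529358) + I*sqrt(3302)/5 = -679340726207/111529358 + I*sqrt(3302)/5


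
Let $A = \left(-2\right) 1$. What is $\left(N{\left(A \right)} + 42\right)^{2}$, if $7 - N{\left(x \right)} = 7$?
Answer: $1764$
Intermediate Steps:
$A = -2$
$N{\left(x \right)} = 0$ ($N{\left(x \right)} = 7 - 7 = 0$)
$\left(N{\left(A \right)} + 42\right)^{2} = \left(0 + 42\right)^{2} = 42^{2} = 1764$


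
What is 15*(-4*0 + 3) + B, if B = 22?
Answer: 67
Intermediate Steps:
15*(-4*0 + 3) + B = 15*(-4*0 + 3) + 22 = 15*(0 + 3) + 22 = 15*3 + 22 = 45 + 22 = 67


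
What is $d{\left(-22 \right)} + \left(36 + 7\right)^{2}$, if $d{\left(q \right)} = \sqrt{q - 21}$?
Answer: $1849 + i \sqrt{43} \approx 1849.0 + 6.5574 i$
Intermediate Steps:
$d{\left(q \right)} = \sqrt{-21 + q}$
$d{\left(-22 \right)} + \left(36 + 7\right)^{2} = \sqrt{-21 - 22} + \left(36 + 7\right)^{2} = \sqrt{-43} + 43^{2} = i \sqrt{43} + 1849 = 1849 + i \sqrt{43}$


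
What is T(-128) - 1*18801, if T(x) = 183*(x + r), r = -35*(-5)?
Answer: -10200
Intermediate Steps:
r = 175
T(x) = 32025 + 183*x (T(x) = 183*(x + 175) = 183*(175 + x) = 32025 + 183*x)
T(-128) - 1*18801 = (32025 + 183*(-128)) - 1*18801 = (32025 - 23424) - 18801 = 8601 - 18801 = -10200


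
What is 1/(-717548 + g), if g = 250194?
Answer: -1/467354 ≈ -2.1397e-6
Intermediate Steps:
1/(-717548 + g) = 1/(-717548 + 250194) = 1/(-467354) = -1/467354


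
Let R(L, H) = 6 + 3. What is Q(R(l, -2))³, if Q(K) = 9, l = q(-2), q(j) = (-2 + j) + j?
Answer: 729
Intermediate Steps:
q(j) = -2 + 2*j
l = -6 (l = -2 + 2*(-2) = -2 - 4 = -6)
R(L, H) = 9
Q(R(l, -2))³ = 9³ = 729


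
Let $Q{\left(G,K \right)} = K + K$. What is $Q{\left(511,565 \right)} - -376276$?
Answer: $377406$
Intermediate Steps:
$Q{\left(G,K \right)} = 2 K$
$Q{\left(511,565 \right)} - -376276 = 2 \cdot 565 - -376276 = 1130 + 376276 = 377406$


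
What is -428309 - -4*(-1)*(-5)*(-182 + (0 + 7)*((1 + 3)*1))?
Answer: -431389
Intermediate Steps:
-428309 - -4*(-1)*(-5)*(-182 + (0 + 7)*((1 + 3)*1)) = -428309 - 4*(-5)*(-182 + 7*(4*1)) = -428309 - (-20)*(-182 + 7*4) = -428309 - (-20)*(-182 + 28) = -428309 - (-20)*(-154) = -428309 - 1*3080 = -428309 - 3080 = -431389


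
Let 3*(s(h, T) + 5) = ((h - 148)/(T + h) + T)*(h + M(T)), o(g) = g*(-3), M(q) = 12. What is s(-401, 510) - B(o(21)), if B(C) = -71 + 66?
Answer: -7136983/109 ≈ -65477.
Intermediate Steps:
o(g) = -3*g
B(C) = -5
s(h, T) = -5 + (12 + h)*(T + (-148 + h)/(T + h))/3 (s(h, T) = -5 + (((h - 148)/(T + h) + T)*(h + 12))/3 = -5 + (((-148 + h)/(T + h) + T)*(12 + h))/3 = -5 + ((T + (-148 + h)/(T + h))*(12 + h))/3 = -5 + ((12 + h)*(T + (-148 + h)/(T + h)))/3 = -5 + (12 + h)*(T + (-148 + h)/(T + h))/3)
s(-401, 510) - B(o(21)) = (-1776 + (-401)² - 151*(-401) - 15*510 + 12*510² + 510*(-401)² - 401*510² + 12*510*(-401))/(3*(510 - 401)) - 1*(-5) = (⅓)*(-1776 + 160801 + 60551 - 7650 + 12*260100 + 510*160801 - 401*260100 - 2454120)/109 + 5 = (⅓)*(1/109)*(-1776 + 160801 + 60551 - 7650 + 3121200 + 82008510 - 104300100 - 2454120) + 5 = (⅓)*(1/109)*(-21412584) + 5 = -7137528/109 + 5 = -7136983/109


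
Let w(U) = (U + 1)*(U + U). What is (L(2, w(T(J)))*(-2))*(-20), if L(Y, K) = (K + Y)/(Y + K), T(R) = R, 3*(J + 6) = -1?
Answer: 40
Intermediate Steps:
J = -19/3 (J = -6 + (⅓)*(-1) = -6 - ⅓ = -19/3 ≈ -6.3333)
w(U) = 2*U*(1 + U) (w(U) = (1 + U)*(2*U) = 2*U*(1 + U))
L(Y, K) = 1 (L(Y, K) = (K + Y)/(K + Y) = 1)
(L(2, w(T(J)))*(-2))*(-20) = (1*(-2))*(-20) = -2*(-20) = 40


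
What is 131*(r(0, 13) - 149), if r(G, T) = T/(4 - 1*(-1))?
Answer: -95892/5 ≈ -19178.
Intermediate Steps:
r(G, T) = T/5 (r(G, T) = T/(4 + 1) = T/5)
131*(r(0, 13) - 149) = 131*((⅕)*13 - 149) = 131*(13/5 - 149) = 131*(-732/5) = -95892/5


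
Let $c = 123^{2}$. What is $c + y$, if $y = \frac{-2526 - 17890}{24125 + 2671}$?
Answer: $\frac{317693}{21} \approx 15128.0$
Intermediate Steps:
$y = - \frac{16}{21}$ ($y = - \frac{20416}{26796} = \left(-20416\right) \frac{1}{26796} = - \frac{16}{21} \approx -0.7619$)
$c = 15129$
$c + y = 15129 - \frac{16}{21} = \frac{317693}{21}$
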